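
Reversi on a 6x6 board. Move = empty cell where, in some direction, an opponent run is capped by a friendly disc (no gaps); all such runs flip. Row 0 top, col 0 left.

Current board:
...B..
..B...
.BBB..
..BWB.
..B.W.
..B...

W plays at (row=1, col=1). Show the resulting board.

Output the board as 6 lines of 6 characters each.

Place W at (1,1); scan 8 dirs for brackets.
Dir NW: first cell '.' (not opp) -> no flip
Dir N: first cell '.' (not opp) -> no flip
Dir NE: first cell '.' (not opp) -> no flip
Dir W: first cell '.' (not opp) -> no flip
Dir E: opp run (1,2), next='.' -> no flip
Dir SW: first cell '.' (not opp) -> no flip
Dir S: opp run (2,1), next='.' -> no flip
Dir SE: opp run (2,2) capped by W -> flip
All flips: (2,2)

Answer: ...B..
.WB...
.BWB..
..BWB.
..B.W.
..B...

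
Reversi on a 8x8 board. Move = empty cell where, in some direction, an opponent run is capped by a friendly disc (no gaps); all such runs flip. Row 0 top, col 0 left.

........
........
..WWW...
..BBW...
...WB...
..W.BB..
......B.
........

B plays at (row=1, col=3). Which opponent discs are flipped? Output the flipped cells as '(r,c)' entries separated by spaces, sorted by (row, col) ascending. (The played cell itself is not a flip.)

Dir NW: first cell '.' (not opp) -> no flip
Dir N: first cell '.' (not opp) -> no flip
Dir NE: first cell '.' (not opp) -> no flip
Dir W: first cell '.' (not opp) -> no flip
Dir E: first cell '.' (not opp) -> no flip
Dir SW: opp run (2,2), next='.' -> no flip
Dir S: opp run (2,3) capped by B -> flip
Dir SE: opp run (2,4), next='.' -> no flip

Answer: (2,3)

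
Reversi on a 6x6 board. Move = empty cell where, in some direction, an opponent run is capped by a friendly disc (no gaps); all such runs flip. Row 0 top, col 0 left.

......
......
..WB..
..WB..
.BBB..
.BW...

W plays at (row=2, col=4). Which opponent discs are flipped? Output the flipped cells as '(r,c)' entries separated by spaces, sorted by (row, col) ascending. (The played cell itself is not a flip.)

Dir NW: first cell '.' (not opp) -> no flip
Dir N: first cell '.' (not opp) -> no flip
Dir NE: first cell '.' (not opp) -> no flip
Dir W: opp run (2,3) capped by W -> flip
Dir E: first cell '.' (not opp) -> no flip
Dir SW: opp run (3,3) (4,2) (5,1), next=edge -> no flip
Dir S: first cell '.' (not opp) -> no flip
Dir SE: first cell '.' (not opp) -> no flip

Answer: (2,3)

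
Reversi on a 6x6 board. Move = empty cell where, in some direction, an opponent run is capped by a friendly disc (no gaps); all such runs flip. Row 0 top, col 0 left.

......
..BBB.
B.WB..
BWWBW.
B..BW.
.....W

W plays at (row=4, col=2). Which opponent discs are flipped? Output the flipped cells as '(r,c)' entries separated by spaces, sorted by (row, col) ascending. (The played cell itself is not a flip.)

Answer: (4,3)

Derivation:
Dir NW: first cell 'W' (not opp) -> no flip
Dir N: first cell 'W' (not opp) -> no flip
Dir NE: opp run (3,3), next='.' -> no flip
Dir W: first cell '.' (not opp) -> no flip
Dir E: opp run (4,3) capped by W -> flip
Dir SW: first cell '.' (not opp) -> no flip
Dir S: first cell '.' (not opp) -> no flip
Dir SE: first cell '.' (not opp) -> no flip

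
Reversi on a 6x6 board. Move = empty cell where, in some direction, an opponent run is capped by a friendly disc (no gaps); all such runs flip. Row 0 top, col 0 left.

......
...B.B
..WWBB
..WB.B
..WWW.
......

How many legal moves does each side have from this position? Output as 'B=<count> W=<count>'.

Answer: B=6 W=3

Derivation:
-- B to move --
(1,1): flips 1 -> legal
(1,2): no bracket -> illegal
(1,4): no bracket -> illegal
(2,1): flips 2 -> legal
(3,1): flips 2 -> legal
(3,4): no bracket -> illegal
(4,1): no bracket -> illegal
(4,5): no bracket -> illegal
(5,1): flips 1 -> legal
(5,2): no bracket -> illegal
(5,3): flips 2 -> legal
(5,4): no bracket -> illegal
(5,5): flips 1 -> legal
B mobility = 6
-- W to move --
(0,2): no bracket -> illegal
(0,3): flips 1 -> legal
(0,4): flips 1 -> legal
(0,5): no bracket -> illegal
(1,2): no bracket -> illegal
(1,4): no bracket -> illegal
(3,4): flips 1 -> legal
(4,5): no bracket -> illegal
W mobility = 3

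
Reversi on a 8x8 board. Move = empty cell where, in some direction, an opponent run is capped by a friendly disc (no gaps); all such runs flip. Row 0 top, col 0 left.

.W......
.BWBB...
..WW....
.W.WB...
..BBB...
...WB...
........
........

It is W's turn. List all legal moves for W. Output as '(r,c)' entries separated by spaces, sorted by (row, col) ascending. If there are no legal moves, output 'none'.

(0,0): flips 1 -> legal
(0,2): no bracket -> illegal
(0,3): flips 1 -> legal
(0,4): flips 1 -> legal
(0,5): flips 1 -> legal
(1,0): flips 1 -> legal
(1,5): flips 2 -> legal
(2,0): no bracket -> illegal
(2,1): flips 1 -> legal
(2,4): no bracket -> illegal
(2,5): no bracket -> illegal
(3,2): no bracket -> illegal
(3,5): flips 2 -> legal
(4,1): no bracket -> illegal
(4,5): flips 1 -> legal
(5,1): flips 1 -> legal
(5,2): no bracket -> illegal
(5,5): flips 2 -> legal
(6,3): no bracket -> illegal
(6,4): no bracket -> illegal
(6,5): no bracket -> illegal

Answer: (0,0) (0,3) (0,4) (0,5) (1,0) (1,5) (2,1) (3,5) (4,5) (5,1) (5,5)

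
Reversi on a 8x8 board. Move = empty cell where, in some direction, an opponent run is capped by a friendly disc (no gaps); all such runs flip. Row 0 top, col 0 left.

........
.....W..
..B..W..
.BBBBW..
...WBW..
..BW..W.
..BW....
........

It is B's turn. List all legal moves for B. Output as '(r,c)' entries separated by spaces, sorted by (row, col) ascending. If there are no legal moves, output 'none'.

(0,4): no bracket -> illegal
(0,5): no bracket -> illegal
(0,6): no bracket -> illegal
(1,4): no bracket -> illegal
(1,6): flips 1 -> legal
(2,4): no bracket -> illegal
(2,6): flips 1 -> legal
(3,6): flips 1 -> legal
(4,2): flips 1 -> legal
(4,6): flips 1 -> legal
(4,7): no bracket -> illegal
(5,4): flips 2 -> legal
(5,5): no bracket -> illegal
(5,7): no bracket -> illegal
(6,4): flips 1 -> legal
(6,5): no bracket -> illegal
(6,6): no bracket -> illegal
(6,7): flips 2 -> legal
(7,2): no bracket -> illegal
(7,3): flips 3 -> legal
(7,4): flips 1 -> legal

Answer: (1,6) (2,6) (3,6) (4,2) (4,6) (5,4) (6,4) (6,7) (7,3) (7,4)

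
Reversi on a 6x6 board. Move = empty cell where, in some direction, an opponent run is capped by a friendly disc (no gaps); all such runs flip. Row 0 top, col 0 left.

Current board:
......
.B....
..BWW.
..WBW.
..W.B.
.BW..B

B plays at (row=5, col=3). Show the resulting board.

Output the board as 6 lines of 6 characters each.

Place B at (5,3); scan 8 dirs for brackets.
Dir NW: opp run (4,2), next='.' -> no flip
Dir N: first cell '.' (not opp) -> no flip
Dir NE: first cell 'B' (not opp) -> no flip
Dir W: opp run (5,2) capped by B -> flip
Dir E: first cell '.' (not opp) -> no flip
Dir SW: edge -> no flip
Dir S: edge -> no flip
Dir SE: edge -> no flip
All flips: (5,2)

Answer: ......
.B....
..BWW.
..WBW.
..W.B.
.BBB.B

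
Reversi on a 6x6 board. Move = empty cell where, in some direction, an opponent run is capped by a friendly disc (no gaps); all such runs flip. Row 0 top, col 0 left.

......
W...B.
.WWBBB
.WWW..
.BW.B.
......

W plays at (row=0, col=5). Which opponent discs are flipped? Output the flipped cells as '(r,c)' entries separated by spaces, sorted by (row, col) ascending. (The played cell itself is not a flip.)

Answer: (1,4) (2,3)

Derivation:
Dir NW: edge -> no flip
Dir N: edge -> no flip
Dir NE: edge -> no flip
Dir W: first cell '.' (not opp) -> no flip
Dir E: edge -> no flip
Dir SW: opp run (1,4) (2,3) capped by W -> flip
Dir S: first cell '.' (not opp) -> no flip
Dir SE: edge -> no flip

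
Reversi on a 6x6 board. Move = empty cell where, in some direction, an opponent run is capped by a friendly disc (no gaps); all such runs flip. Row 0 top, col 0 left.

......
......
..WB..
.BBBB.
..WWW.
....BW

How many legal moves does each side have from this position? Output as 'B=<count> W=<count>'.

-- B to move --
(1,1): flips 1 -> legal
(1,2): flips 1 -> legal
(1,3): flips 1 -> legal
(2,1): flips 1 -> legal
(3,5): no bracket -> illegal
(4,1): no bracket -> illegal
(4,5): no bracket -> illegal
(5,1): flips 1 -> legal
(5,2): flips 2 -> legal
(5,3): flips 2 -> legal
B mobility = 7
-- W to move --
(1,2): no bracket -> illegal
(1,3): flips 2 -> legal
(1,4): no bracket -> illegal
(2,0): flips 1 -> legal
(2,1): flips 1 -> legal
(2,4): flips 3 -> legal
(2,5): flips 1 -> legal
(3,0): no bracket -> illegal
(3,5): no bracket -> illegal
(4,0): flips 1 -> legal
(4,1): no bracket -> illegal
(4,5): no bracket -> illegal
(5,3): flips 1 -> legal
W mobility = 7

Answer: B=7 W=7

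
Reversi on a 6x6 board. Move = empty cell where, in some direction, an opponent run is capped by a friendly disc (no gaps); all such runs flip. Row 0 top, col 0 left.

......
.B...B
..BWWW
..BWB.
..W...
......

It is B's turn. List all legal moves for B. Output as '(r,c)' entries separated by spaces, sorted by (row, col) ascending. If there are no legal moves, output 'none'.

Answer: (1,2) (1,4) (3,5) (4,4) (5,1) (5,2)

Derivation:
(1,2): flips 1 -> legal
(1,3): no bracket -> illegal
(1,4): flips 2 -> legal
(3,1): no bracket -> illegal
(3,5): flips 1 -> legal
(4,1): no bracket -> illegal
(4,3): no bracket -> illegal
(4,4): flips 1 -> legal
(5,1): flips 3 -> legal
(5,2): flips 1 -> legal
(5,3): no bracket -> illegal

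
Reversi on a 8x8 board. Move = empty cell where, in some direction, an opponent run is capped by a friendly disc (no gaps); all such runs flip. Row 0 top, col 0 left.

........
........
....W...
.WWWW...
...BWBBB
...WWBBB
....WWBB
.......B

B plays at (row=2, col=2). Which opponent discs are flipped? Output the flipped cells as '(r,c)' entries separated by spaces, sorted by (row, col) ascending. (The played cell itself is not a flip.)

Answer: (3,3) (4,4)

Derivation:
Dir NW: first cell '.' (not opp) -> no flip
Dir N: first cell '.' (not opp) -> no flip
Dir NE: first cell '.' (not opp) -> no flip
Dir W: first cell '.' (not opp) -> no flip
Dir E: first cell '.' (not opp) -> no flip
Dir SW: opp run (3,1), next='.' -> no flip
Dir S: opp run (3,2), next='.' -> no flip
Dir SE: opp run (3,3) (4,4) capped by B -> flip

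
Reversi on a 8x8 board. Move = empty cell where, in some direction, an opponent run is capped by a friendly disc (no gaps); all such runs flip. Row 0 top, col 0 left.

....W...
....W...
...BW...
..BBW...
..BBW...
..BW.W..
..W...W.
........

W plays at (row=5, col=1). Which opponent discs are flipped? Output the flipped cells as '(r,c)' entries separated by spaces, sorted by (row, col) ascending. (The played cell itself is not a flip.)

Dir NW: first cell '.' (not opp) -> no flip
Dir N: first cell '.' (not opp) -> no flip
Dir NE: opp run (4,2) (3,3) capped by W -> flip
Dir W: first cell '.' (not opp) -> no flip
Dir E: opp run (5,2) capped by W -> flip
Dir SW: first cell '.' (not opp) -> no flip
Dir S: first cell '.' (not opp) -> no flip
Dir SE: first cell 'W' (not opp) -> no flip

Answer: (3,3) (4,2) (5,2)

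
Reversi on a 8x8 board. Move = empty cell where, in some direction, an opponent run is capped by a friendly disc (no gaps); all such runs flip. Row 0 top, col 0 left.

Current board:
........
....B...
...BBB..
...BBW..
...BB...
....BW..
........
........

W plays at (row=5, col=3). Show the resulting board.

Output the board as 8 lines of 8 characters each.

Answer: ........
....B...
...BBB..
...BBW..
...BW...
...WWW..
........
........

Derivation:
Place W at (5,3); scan 8 dirs for brackets.
Dir NW: first cell '.' (not opp) -> no flip
Dir N: opp run (4,3) (3,3) (2,3), next='.' -> no flip
Dir NE: opp run (4,4) capped by W -> flip
Dir W: first cell '.' (not opp) -> no flip
Dir E: opp run (5,4) capped by W -> flip
Dir SW: first cell '.' (not opp) -> no flip
Dir S: first cell '.' (not opp) -> no flip
Dir SE: first cell '.' (not opp) -> no flip
All flips: (4,4) (5,4)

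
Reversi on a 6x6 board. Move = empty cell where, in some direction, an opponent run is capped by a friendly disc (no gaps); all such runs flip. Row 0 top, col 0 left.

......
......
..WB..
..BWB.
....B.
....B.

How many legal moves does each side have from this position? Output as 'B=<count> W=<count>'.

Answer: B=4 W=6

Derivation:
-- B to move --
(1,1): flips 2 -> legal
(1,2): flips 1 -> legal
(1,3): no bracket -> illegal
(2,1): flips 1 -> legal
(2,4): no bracket -> illegal
(3,1): no bracket -> illegal
(4,2): no bracket -> illegal
(4,3): flips 1 -> legal
B mobility = 4
-- W to move --
(1,2): no bracket -> illegal
(1,3): flips 1 -> legal
(1,4): no bracket -> illegal
(2,1): no bracket -> illegal
(2,4): flips 1 -> legal
(2,5): no bracket -> illegal
(3,1): flips 1 -> legal
(3,5): flips 1 -> legal
(4,1): no bracket -> illegal
(4,2): flips 1 -> legal
(4,3): no bracket -> illegal
(4,5): no bracket -> illegal
(5,3): no bracket -> illegal
(5,5): flips 1 -> legal
W mobility = 6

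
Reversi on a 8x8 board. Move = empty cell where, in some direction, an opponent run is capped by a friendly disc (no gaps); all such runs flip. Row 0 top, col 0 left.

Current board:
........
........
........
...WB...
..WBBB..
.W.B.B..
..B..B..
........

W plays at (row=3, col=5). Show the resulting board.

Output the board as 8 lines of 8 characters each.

Place W at (3,5); scan 8 dirs for brackets.
Dir NW: first cell '.' (not opp) -> no flip
Dir N: first cell '.' (not opp) -> no flip
Dir NE: first cell '.' (not opp) -> no flip
Dir W: opp run (3,4) capped by W -> flip
Dir E: first cell '.' (not opp) -> no flip
Dir SW: opp run (4,4) (5,3) (6,2), next='.' -> no flip
Dir S: opp run (4,5) (5,5) (6,5), next='.' -> no flip
Dir SE: first cell '.' (not opp) -> no flip
All flips: (3,4)

Answer: ........
........
........
...WWW..
..WBBB..
.W.B.B..
..B..B..
........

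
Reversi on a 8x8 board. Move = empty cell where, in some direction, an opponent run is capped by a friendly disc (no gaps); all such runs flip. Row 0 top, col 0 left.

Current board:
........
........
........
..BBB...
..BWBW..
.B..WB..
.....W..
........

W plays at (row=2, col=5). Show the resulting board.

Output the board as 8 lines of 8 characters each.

Answer: ........
........
.....W..
..BBW...
..BWBW..
.B..WB..
.....W..
........

Derivation:
Place W at (2,5); scan 8 dirs for brackets.
Dir NW: first cell '.' (not opp) -> no flip
Dir N: first cell '.' (not opp) -> no flip
Dir NE: first cell '.' (not opp) -> no flip
Dir W: first cell '.' (not opp) -> no flip
Dir E: first cell '.' (not opp) -> no flip
Dir SW: opp run (3,4) capped by W -> flip
Dir S: first cell '.' (not opp) -> no flip
Dir SE: first cell '.' (not opp) -> no flip
All flips: (3,4)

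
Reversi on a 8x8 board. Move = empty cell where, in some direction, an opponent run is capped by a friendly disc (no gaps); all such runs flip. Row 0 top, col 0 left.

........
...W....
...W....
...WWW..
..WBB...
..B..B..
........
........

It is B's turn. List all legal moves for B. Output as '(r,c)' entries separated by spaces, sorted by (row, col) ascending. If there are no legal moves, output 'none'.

(0,2): no bracket -> illegal
(0,3): flips 3 -> legal
(0,4): no bracket -> illegal
(1,2): no bracket -> illegal
(1,4): no bracket -> illegal
(2,2): flips 1 -> legal
(2,4): flips 1 -> legal
(2,5): flips 1 -> legal
(2,6): flips 1 -> legal
(3,1): no bracket -> illegal
(3,2): flips 1 -> legal
(3,6): no bracket -> illegal
(4,1): flips 1 -> legal
(4,5): no bracket -> illegal
(4,6): no bracket -> illegal
(5,1): no bracket -> illegal
(5,3): no bracket -> illegal

Answer: (0,3) (2,2) (2,4) (2,5) (2,6) (3,2) (4,1)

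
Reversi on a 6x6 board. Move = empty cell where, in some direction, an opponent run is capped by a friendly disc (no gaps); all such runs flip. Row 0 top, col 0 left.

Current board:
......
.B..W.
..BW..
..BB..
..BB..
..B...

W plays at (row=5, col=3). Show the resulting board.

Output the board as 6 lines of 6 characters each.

Place W at (5,3); scan 8 dirs for brackets.
Dir NW: opp run (4,2), next='.' -> no flip
Dir N: opp run (4,3) (3,3) capped by W -> flip
Dir NE: first cell '.' (not opp) -> no flip
Dir W: opp run (5,2), next='.' -> no flip
Dir E: first cell '.' (not opp) -> no flip
Dir SW: edge -> no flip
Dir S: edge -> no flip
Dir SE: edge -> no flip
All flips: (3,3) (4,3)

Answer: ......
.B..W.
..BW..
..BW..
..BW..
..BW..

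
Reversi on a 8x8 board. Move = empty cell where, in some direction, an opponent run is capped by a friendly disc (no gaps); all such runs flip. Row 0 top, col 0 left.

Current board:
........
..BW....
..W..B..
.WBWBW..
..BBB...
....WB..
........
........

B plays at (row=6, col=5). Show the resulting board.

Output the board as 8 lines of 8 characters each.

Answer: ........
..BW....
..W..B..
.WBWBW..
..BBB...
....BB..
.....B..
........

Derivation:
Place B at (6,5); scan 8 dirs for brackets.
Dir NW: opp run (5,4) capped by B -> flip
Dir N: first cell 'B' (not opp) -> no flip
Dir NE: first cell '.' (not opp) -> no flip
Dir W: first cell '.' (not opp) -> no flip
Dir E: first cell '.' (not opp) -> no flip
Dir SW: first cell '.' (not opp) -> no flip
Dir S: first cell '.' (not opp) -> no flip
Dir SE: first cell '.' (not opp) -> no flip
All flips: (5,4)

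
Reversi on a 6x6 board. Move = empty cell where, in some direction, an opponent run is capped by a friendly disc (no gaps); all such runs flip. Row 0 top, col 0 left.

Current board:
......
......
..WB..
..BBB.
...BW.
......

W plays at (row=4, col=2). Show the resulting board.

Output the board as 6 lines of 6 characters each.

Place W at (4,2); scan 8 dirs for brackets.
Dir NW: first cell '.' (not opp) -> no flip
Dir N: opp run (3,2) capped by W -> flip
Dir NE: opp run (3,3), next='.' -> no flip
Dir W: first cell '.' (not opp) -> no flip
Dir E: opp run (4,3) capped by W -> flip
Dir SW: first cell '.' (not opp) -> no flip
Dir S: first cell '.' (not opp) -> no flip
Dir SE: first cell '.' (not opp) -> no flip
All flips: (3,2) (4,3)

Answer: ......
......
..WB..
..WBB.
..WWW.
......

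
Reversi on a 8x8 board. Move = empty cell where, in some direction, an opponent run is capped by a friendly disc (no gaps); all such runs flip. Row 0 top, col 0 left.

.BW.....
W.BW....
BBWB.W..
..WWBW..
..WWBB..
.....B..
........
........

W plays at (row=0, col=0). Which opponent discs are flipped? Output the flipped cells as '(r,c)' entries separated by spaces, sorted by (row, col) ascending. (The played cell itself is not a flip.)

Dir NW: edge -> no flip
Dir N: edge -> no flip
Dir NE: edge -> no flip
Dir W: edge -> no flip
Dir E: opp run (0,1) capped by W -> flip
Dir SW: edge -> no flip
Dir S: first cell 'W' (not opp) -> no flip
Dir SE: first cell '.' (not opp) -> no flip

Answer: (0,1)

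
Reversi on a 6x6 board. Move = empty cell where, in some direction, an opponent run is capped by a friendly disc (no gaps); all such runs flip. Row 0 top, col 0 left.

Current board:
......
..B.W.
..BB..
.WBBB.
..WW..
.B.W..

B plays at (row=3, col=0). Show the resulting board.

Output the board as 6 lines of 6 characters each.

Answer: ......
..B.W.
..BB..
BBBBB.
..WW..
.B.W..

Derivation:
Place B at (3,0); scan 8 dirs for brackets.
Dir NW: edge -> no flip
Dir N: first cell '.' (not opp) -> no flip
Dir NE: first cell '.' (not opp) -> no flip
Dir W: edge -> no flip
Dir E: opp run (3,1) capped by B -> flip
Dir SW: edge -> no flip
Dir S: first cell '.' (not opp) -> no flip
Dir SE: first cell '.' (not opp) -> no flip
All flips: (3,1)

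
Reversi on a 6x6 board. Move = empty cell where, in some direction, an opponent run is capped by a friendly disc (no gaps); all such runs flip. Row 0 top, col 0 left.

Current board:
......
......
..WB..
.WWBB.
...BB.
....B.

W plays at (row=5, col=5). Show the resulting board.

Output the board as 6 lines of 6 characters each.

Place W at (5,5); scan 8 dirs for brackets.
Dir NW: opp run (4,4) (3,3) capped by W -> flip
Dir N: first cell '.' (not opp) -> no flip
Dir NE: edge -> no flip
Dir W: opp run (5,4), next='.' -> no flip
Dir E: edge -> no flip
Dir SW: edge -> no flip
Dir S: edge -> no flip
Dir SE: edge -> no flip
All flips: (3,3) (4,4)

Answer: ......
......
..WB..
.WWWB.
...BW.
....BW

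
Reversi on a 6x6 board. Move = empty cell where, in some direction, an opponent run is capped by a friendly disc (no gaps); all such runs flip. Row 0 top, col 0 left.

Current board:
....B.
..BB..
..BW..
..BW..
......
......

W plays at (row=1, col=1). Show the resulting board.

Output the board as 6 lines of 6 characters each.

Place W at (1,1); scan 8 dirs for brackets.
Dir NW: first cell '.' (not opp) -> no flip
Dir N: first cell '.' (not opp) -> no flip
Dir NE: first cell '.' (not opp) -> no flip
Dir W: first cell '.' (not opp) -> no flip
Dir E: opp run (1,2) (1,3), next='.' -> no flip
Dir SW: first cell '.' (not opp) -> no flip
Dir S: first cell '.' (not opp) -> no flip
Dir SE: opp run (2,2) capped by W -> flip
All flips: (2,2)

Answer: ....B.
.WBB..
..WW..
..BW..
......
......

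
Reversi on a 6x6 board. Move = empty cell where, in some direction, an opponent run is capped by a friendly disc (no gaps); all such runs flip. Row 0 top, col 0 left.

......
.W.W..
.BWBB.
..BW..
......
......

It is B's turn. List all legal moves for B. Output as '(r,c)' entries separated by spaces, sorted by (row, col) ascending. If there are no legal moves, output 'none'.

Answer: (0,1) (0,2) (0,3) (1,2) (3,4) (4,2) (4,3)

Derivation:
(0,0): no bracket -> illegal
(0,1): flips 1 -> legal
(0,2): flips 1 -> legal
(0,3): flips 1 -> legal
(0,4): no bracket -> illegal
(1,0): no bracket -> illegal
(1,2): flips 1 -> legal
(1,4): no bracket -> illegal
(2,0): no bracket -> illegal
(3,1): no bracket -> illegal
(3,4): flips 1 -> legal
(4,2): flips 1 -> legal
(4,3): flips 1 -> legal
(4,4): no bracket -> illegal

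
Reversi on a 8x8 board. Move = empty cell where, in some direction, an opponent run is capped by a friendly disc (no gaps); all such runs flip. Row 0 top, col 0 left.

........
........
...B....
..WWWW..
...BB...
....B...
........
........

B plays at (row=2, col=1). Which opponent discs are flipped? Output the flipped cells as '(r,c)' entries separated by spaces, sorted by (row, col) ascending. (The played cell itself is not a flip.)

Dir NW: first cell '.' (not opp) -> no flip
Dir N: first cell '.' (not opp) -> no flip
Dir NE: first cell '.' (not opp) -> no flip
Dir W: first cell '.' (not opp) -> no flip
Dir E: first cell '.' (not opp) -> no flip
Dir SW: first cell '.' (not opp) -> no flip
Dir S: first cell '.' (not opp) -> no flip
Dir SE: opp run (3,2) capped by B -> flip

Answer: (3,2)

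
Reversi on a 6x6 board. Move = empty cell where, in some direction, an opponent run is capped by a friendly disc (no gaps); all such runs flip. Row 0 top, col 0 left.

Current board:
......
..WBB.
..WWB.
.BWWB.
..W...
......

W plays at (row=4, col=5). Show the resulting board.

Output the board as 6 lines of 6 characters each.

Place W at (4,5); scan 8 dirs for brackets.
Dir NW: opp run (3,4) capped by W -> flip
Dir N: first cell '.' (not opp) -> no flip
Dir NE: edge -> no flip
Dir W: first cell '.' (not opp) -> no flip
Dir E: edge -> no flip
Dir SW: first cell '.' (not opp) -> no flip
Dir S: first cell '.' (not opp) -> no flip
Dir SE: edge -> no flip
All flips: (3,4)

Answer: ......
..WBB.
..WWB.
.BWWW.
..W..W
......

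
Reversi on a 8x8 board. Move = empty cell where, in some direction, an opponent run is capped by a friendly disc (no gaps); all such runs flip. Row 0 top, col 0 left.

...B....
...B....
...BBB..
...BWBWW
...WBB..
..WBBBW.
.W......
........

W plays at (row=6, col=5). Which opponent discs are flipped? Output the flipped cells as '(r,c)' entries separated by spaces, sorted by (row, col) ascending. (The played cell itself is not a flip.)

Dir NW: opp run (5,4) capped by W -> flip
Dir N: opp run (5,5) (4,5) (3,5) (2,5), next='.' -> no flip
Dir NE: first cell 'W' (not opp) -> no flip
Dir W: first cell '.' (not opp) -> no flip
Dir E: first cell '.' (not opp) -> no flip
Dir SW: first cell '.' (not opp) -> no flip
Dir S: first cell '.' (not opp) -> no flip
Dir SE: first cell '.' (not opp) -> no flip

Answer: (5,4)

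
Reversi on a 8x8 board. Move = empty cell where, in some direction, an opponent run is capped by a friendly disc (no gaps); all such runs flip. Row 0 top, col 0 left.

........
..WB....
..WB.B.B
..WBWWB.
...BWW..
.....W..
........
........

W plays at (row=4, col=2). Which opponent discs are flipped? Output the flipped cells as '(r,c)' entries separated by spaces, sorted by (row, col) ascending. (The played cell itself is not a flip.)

Answer: (4,3)

Derivation:
Dir NW: first cell '.' (not opp) -> no flip
Dir N: first cell 'W' (not opp) -> no flip
Dir NE: opp run (3,3), next='.' -> no flip
Dir W: first cell '.' (not opp) -> no flip
Dir E: opp run (4,3) capped by W -> flip
Dir SW: first cell '.' (not opp) -> no flip
Dir S: first cell '.' (not opp) -> no flip
Dir SE: first cell '.' (not opp) -> no flip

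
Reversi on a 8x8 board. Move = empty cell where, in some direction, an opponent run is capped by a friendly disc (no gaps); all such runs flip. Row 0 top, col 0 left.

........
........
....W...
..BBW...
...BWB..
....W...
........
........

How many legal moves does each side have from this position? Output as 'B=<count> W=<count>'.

-- B to move --
(1,3): no bracket -> illegal
(1,4): no bracket -> illegal
(1,5): flips 1 -> legal
(2,3): flips 1 -> legal
(2,5): flips 1 -> legal
(3,5): flips 1 -> legal
(5,3): no bracket -> illegal
(5,5): flips 1 -> legal
(6,3): flips 1 -> legal
(6,4): no bracket -> illegal
(6,5): flips 1 -> legal
B mobility = 7
-- W to move --
(2,1): flips 2 -> legal
(2,2): flips 1 -> legal
(2,3): no bracket -> illegal
(3,1): flips 2 -> legal
(3,5): no bracket -> illegal
(3,6): flips 1 -> legal
(4,1): no bracket -> illegal
(4,2): flips 2 -> legal
(4,6): flips 1 -> legal
(5,2): flips 1 -> legal
(5,3): no bracket -> illegal
(5,5): no bracket -> illegal
(5,6): flips 1 -> legal
W mobility = 8

Answer: B=7 W=8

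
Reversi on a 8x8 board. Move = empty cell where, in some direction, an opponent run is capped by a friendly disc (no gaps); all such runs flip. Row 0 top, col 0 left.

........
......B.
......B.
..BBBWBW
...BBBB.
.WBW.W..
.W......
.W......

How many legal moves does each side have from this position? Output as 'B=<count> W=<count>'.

Answer: B=10 W=7

Derivation:
-- B to move --
(2,4): flips 1 -> legal
(2,5): flips 1 -> legal
(2,7): no bracket -> illegal
(4,0): no bracket -> illegal
(4,1): no bracket -> illegal
(4,2): no bracket -> illegal
(4,7): no bracket -> illegal
(5,0): flips 1 -> legal
(5,4): flips 1 -> legal
(5,6): no bracket -> illegal
(6,0): no bracket -> illegal
(6,2): flips 1 -> legal
(6,3): flips 1 -> legal
(6,4): flips 1 -> legal
(6,5): flips 1 -> legal
(6,6): flips 1 -> legal
(7,0): flips 1 -> legal
(7,2): no bracket -> illegal
B mobility = 10
-- W to move --
(0,5): no bracket -> illegal
(0,6): no bracket -> illegal
(0,7): no bracket -> illegal
(1,5): flips 1 -> legal
(1,7): flips 1 -> legal
(2,1): no bracket -> illegal
(2,2): flips 2 -> legal
(2,3): flips 2 -> legal
(2,4): no bracket -> illegal
(2,5): flips 3 -> legal
(2,7): no bracket -> illegal
(3,1): flips 3 -> legal
(4,1): no bracket -> illegal
(4,2): no bracket -> illegal
(4,7): no bracket -> illegal
(5,4): no bracket -> illegal
(5,6): no bracket -> illegal
(5,7): flips 1 -> legal
(6,2): no bracket -> illegal
(6,3): no bracket -> illegal
W mobility = 7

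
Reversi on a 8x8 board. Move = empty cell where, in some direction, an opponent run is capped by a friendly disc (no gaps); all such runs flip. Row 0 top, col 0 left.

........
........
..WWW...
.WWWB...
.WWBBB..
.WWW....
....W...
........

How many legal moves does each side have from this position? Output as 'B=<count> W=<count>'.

-- B to move --
(1,1): flips 2 -> legal
(1,2): flips 1 -> legal
(1,3): flips 2 -> legal
(1,4): flips 1 -> legal
(1,5): no bracket -> illegal
(2,0): no bracket -> illegal
(2,1): flips 1 -> legal
(2,5): no bracket -> illegal
(3,0): flips 3 -> legal
(3,5): no bracket -> illegal
(4,0): flips 2 -> legal
(5,0): no bracket -> illegal
(5,4): no bracket -> illegal
(5,5): no bracket -> illegal
(6,0): no bracket -> illegal
(6,1): flips 1 -> legal
(6,2): flips 1 -> legal
(6,3): flips 1 -> legal
(6,5): no bracket -> illegal
(7,3): no bracket -> illegal
(7,4): no bracket -> illegal
(7,5): no bracket -> illegal
B mobility = 10
-- W to move --
(2,5): flips 2 -> legal
(3,5): flips 2 -> legal
(3,6): no bracket -> illegal
(4,6): flips 3 -> legal
(5,4): flips 3 -> legal
(5,5): flips 1 -> legal
(5,6): flips 2 -> legal
W mobility = 6

Answer: B=10 W=6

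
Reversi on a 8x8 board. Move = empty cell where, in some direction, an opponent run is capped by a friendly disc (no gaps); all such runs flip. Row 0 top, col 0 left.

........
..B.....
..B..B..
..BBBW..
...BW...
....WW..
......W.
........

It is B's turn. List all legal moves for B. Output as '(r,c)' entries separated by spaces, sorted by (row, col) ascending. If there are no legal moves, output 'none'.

(2,4): no bracket -> illegal
(2,6): no bracket -> illegal
(3,6): flips 1 -> legal
(4,5): flips 2 -> legal
(4,6): no bracket -> illegal
(5,3): no bracket -> illegal
(5,6): no bracket -> illegal
(5,7): no bracket -> illegal
(6,3): no bracket -> illegal
(6,4): flips 2 -> legal
(6,5): flips 1 -> legal
(6,7): no bracket -> illegal
(7,5): no bracket -> illegal
(7,6): no bracket -> illegal
(7,7): flips 3 -> legal

Answer: (3,6) (4,5) (6,4) (6,5) (7,7)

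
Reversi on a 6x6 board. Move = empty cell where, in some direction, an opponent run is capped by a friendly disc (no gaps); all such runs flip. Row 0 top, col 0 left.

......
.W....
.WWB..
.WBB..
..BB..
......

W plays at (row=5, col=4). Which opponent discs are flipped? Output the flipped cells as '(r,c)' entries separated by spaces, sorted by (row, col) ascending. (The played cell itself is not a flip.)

Dir NW: opp run (4,3) (3,2) capped by W -> flip
Dir N: first cell '.' (not opp) -> no flip
Dir NE: first cell '.' (not opp) -> no flip
Dir W: first cell '.' (not opp) -> no flip
Dir E: first cell '.' (not opp) -> no flip
Dir SW: edge -> no flip
Dir S: edge -> no flip
Dir SE: edge -> no flip

Answer: (3,2) (4,3)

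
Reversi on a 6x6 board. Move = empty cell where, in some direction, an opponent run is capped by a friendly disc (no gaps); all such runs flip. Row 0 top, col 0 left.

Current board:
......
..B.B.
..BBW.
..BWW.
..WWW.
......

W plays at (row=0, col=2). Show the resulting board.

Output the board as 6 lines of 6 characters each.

Answer: ..W...
..W.B.
..WBW.
..WWW.
..WWW.
......

Derivation:
Place W at (0,2); scan 8 dirs for brackets.
Dir NW: edge -> no flip
Dir N: edge -> no flip
Dir NE: edge -> no flip
Dir W: first cell '.' (not opp) -> no flip
Dir E: first cell '.' (not opp) -> no flip
Dir SW: first cell '.' (not opp) -> no flip
Dir S: opp run (1,2) (2,2) (3,2) capped by W -> flip
Dir SE: first cell '.' (not opp) -> no flip
All flips: (1,2) (2,2) (3,2)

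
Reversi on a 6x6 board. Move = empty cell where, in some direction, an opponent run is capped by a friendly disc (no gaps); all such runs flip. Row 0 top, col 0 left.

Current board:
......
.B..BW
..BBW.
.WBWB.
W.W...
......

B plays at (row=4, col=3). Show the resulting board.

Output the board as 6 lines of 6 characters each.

Place B at (4,3); scan 8 dirs for brackets.
Dir NW: first cell 'B' (not opp) -> no flip
Dir N: opp run (3,3) capped by B -> flip
Dir NE: first cell 'B' (not opp) -> no flip
Dir W: opp run (4,2), next='.' -> no flip
Dir E: first cell '.' (not opp) -> no flip
Dir SW: first cell '.' (not opp) -> no flip
Dir S: first cell '.' (not opp) -> no flip
Dir SE: first cell '.' (not opp) -> no flip
All flips: (3,3)

Answer: ......
.B..BW
..BBW.
.WBBB.
W.WB..
......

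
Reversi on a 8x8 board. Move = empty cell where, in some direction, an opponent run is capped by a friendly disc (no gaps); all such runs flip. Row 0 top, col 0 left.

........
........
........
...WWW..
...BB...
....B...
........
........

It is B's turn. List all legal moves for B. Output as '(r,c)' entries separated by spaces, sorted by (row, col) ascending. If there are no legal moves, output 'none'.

(2,2): flips 1 -> legal
(2,3): flips 1 -> legal
(2,4): flips 1 -> legal
(2,5): flips 1 -> legal
(2,6): flips 1 -> legal
(3,2): no bracket -> illegal
(3,6): no bracket -> illegal
(4,2): no bracket -> illegal
(4,5): no bracket -> illegal
(4,6): no bracket -> illegal

Answer: (2,2) (2,3) (2,4) (2,5) (2,6)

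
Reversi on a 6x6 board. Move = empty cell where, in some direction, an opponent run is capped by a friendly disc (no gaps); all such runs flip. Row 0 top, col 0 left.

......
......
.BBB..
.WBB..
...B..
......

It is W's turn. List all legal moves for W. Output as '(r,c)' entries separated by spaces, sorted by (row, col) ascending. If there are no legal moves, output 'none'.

Answer: (1,1) (1,3) (3,4)

Derivation:
(1,0): no bracket -> illegal
(1,1): flips 1 -> legal
(1,2): no bracket -> illegal
(1,3): flips 1 -> legal
(1,4): no bracket -> illegal
(2,0): no bracket -> illegal
(2,4): no bracket -> illegal
(3,0): no bracket -> illegal
(3,4): flips 2 -> legal
(4,1): no bracket -> illegal
(4,2): no bracket -> illegal
(4,4): no bracket -> illegal
(5,2): no bracket -> illegal
(5,3): no bracket -> illegal
(5,4): no bracket -> illegal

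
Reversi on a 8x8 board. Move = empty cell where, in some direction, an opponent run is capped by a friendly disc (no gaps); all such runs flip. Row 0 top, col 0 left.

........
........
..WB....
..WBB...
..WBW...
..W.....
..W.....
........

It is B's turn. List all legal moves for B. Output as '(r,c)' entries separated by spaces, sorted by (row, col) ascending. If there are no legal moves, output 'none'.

(1,1): flips 1 -> legal
(1,2): no bracket -> illegal
(1,3): no bracket -> illegal
(2,1): flips 2 -> legal
(3,1): flips 1 -> legal
(3,5): no bracket -> illegal
(4,1): flips 2 -> legal
(4,5): flips 1 -> legal
(5,1): flips 1 -> legal
(5,3): no bracket -> illegal
(5,4): flips 1 -> legal
(5,5): flips 1 -> legal
(6,1): flips 1 -> legal
(6,3): no bracket -> illegal
(7,1): no bracket -> illegal
(7,2): no bracket -> illegal
(7,3): no bracket -> illegal

Answer: (1,1) (2,1) (3,1) (4,1) (4,5) (5,1) (5,4) (5,5) (6,1)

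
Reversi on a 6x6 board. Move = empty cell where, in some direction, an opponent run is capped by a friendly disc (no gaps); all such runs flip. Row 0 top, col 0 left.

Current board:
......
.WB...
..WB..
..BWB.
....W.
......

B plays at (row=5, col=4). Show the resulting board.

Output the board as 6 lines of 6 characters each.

Answer: ......
.WB...
..WB..
..BWB.
....B.
....B.

Derivation:
Place B at (5,4); scan 8 dirs for brackets.
Dir NW: first cell '.' (not opp) -> no flip
Dir N: opp run (4,4) capped by B -> flip
Dir NE: first cell '.' (not opp) -> no flip
Dir W: first cell '.' (not opp) -> no flip
Dir E: first cell '.' (not opp) -> no flip
Dir SW: edge -> no flip
Dir S: edge -> no flip
Dir SE: edge -> no flip
All flips: (4,4)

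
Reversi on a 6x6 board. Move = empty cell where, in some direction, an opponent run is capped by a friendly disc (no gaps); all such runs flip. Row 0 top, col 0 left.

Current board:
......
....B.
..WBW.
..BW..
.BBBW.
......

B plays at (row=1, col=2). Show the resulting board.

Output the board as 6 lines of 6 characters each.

Answer: ......
..B.B.
..BBW.
..BW..
.BBBW.
......

Derivation:
Place B at (1,2); scan 8 dirs for brackets.
Dir NW: first cell '.' (not opp) -> no flip
Dir N: first cell '.' (not opp) -> no flip
Dir NE: first cell '.' (not opp) -> no flip
Dir W: first cell '.' (not opp) -> no flip
Dir E: first cell '.' (not opp) -> no flip
Dir SW: first cell '.' (not opp) -> no flip
Dir S: opp run (2,2) capped by B -> flip
Dir SE: first cell 'B' (not opp) -> no flip
All flips: (2,2)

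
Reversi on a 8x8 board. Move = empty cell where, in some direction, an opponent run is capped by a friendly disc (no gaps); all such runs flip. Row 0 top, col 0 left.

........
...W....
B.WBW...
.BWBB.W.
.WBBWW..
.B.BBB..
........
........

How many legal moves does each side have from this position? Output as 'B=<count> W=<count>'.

Answer: B=14 W=14

Derivation:
-- B to move --
(0,2): no bracket -> illegal
(0,3): flips 1 -> legal
(0,4): flips 2 -> legal
(1,1): flips 1 -> legal
(1,2): flips 2 -> legal
(1,4): flips 1 -> legal
(1,5): flips 1 -> legal
(2,1): flips 2 -> legal
(2,5): flips 1 -> legal
(2,6): no bracket -> illegal
(2,7): flips 2 -> legal
(3,0): no bracket -> illegal
(3,5): flips 2 -> legal
(3,7): no bracket -> illegal
(4,0): flips 1 -> legal
(4,6): flips 2 -> legal
(4,7): no bracket -> illegal
(5,0): flips 2 -> legal
(5,2): no bracket -> illegal
(5,6): flips 1 -> legal
B mobility = 14
-- W to move --
(1,0): no bracket -> illegal
(1,1): no bracket -> illegal
(1,2): flips 2 -> legal
(1,4): flips 1 -> legal
(2,1): flips 1 -> legal
(2,5): no bracket -> illegal
(3,0): flips 1 -> legal
(3,5): flips 2 -> legal
(4,0): flips 1 -> legal
(4,6): no bracket -> illegal
(5,0): no bracket -> illegal
(5,2): flips 1 -> legal
(5,6): no bracket -> illegal
(6,0): flips 3 -> legal
(6,1): flips 1 -> legal
(6,2): flips 1 -> legal
(6,3): flips 5 -> legal
(6,4): flips 1 -> legal
(6,5): flips 3 -> legal
(6,6): flips 1 -> legal
W mobility = 14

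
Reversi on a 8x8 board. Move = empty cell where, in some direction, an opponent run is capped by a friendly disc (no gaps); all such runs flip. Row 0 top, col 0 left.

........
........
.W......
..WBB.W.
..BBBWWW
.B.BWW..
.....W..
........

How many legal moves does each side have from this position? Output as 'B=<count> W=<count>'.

Answer: B=7 W=6

Derivation:
-- B to move --
(1,0): flips 2 -> legal
(1,1): no bracket -> illegal
(1,2): no bracket -> illegal
(2,0): no bracket -> illegal
(2,2): flips 1 -> legal
(2,3): no bracket -> illegal
(2,5): no bracket -> illegal
(2,6): no bracket -> illegal
(2,7): no bracket -> illegal
(3,0): no bracket -> illegal
(3,1): flips 1 -> legal
(3,5): no bracket -> illegal
(3,7): no bracket -> illegal
(4,1): no bracket -> illegal
(5,6): flips 3 -> legal
(5,7): no bracket -> illegal
(6,3): no bracket -> illegal
(6,4): flips 1 -> legal
(6,6): flips 1 -> legal
(7,4): no bracket -> illegal
(7,5): no bracket -> illegal
(7,6): flips 2 -> legal
B mobility = 7
-- W to move --
(2,2): flips 2 -> legal
(2,3): flips 1 -> legal
(2,4): flips 2 -> legal
(2,5): no bracket -> illegal
(3,1): no bracket -> illegal
(3,5): flips 2 -> legal
(4,0): no bracket -> illegal
(4,1): flips 3 -> legal
(5,0): no bracket -> illegal
(5,2): flips 2 -> legal
(6,0): no bracket -> illegal
(6,1): no bracket -> illegal
(6,2): no bracket -> illegal
(6,3): no bracket -> illegal
(6,4): no bracket -> illegal
W mobility = 6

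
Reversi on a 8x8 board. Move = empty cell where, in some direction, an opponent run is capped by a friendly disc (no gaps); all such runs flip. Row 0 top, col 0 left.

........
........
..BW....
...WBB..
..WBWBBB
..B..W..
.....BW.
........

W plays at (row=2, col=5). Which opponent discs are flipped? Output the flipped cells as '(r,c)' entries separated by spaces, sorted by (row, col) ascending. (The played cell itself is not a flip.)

Dir NW: first cell '.' (not opp) -> no flip
Dir N: first cell '.' (not opp) -> no flip
Dir NE: first cell '.' (not opp) -> no flip
Dir W: first cell '.' (not opp) -> no flip
Dir E: first cell '.' (not opp) -> no flip
Dir SW: opp run (3,4) (4,3) (5,2), next='.' -> no flip
Dir S: opp run (3,5) (4,5) capped by W -> flip
Dir SE: first cell '.' (not opp) -> no flip

Answer: (3,5) (4,5)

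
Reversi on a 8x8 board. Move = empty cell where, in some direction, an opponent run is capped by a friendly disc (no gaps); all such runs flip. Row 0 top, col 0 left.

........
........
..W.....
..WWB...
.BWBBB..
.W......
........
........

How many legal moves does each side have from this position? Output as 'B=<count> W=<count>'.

-- B to move --
(1,1): flips 2 -> legal
(1,2): no bracket -> illegal
(1,3): no bracket -> illegal
(2,1): flips 1 -> legal
(2,3): flips 2 -> legal
(2,4): no bracket -> illegal
(3,1): flips 2 -> legal
(4,0): no bracket -> illegal
(5,0): no bracket -> illegal
(5,2): no bracket -> illegal
(5,3): no bracket -> illegal
(6,0): no bracket -> illegal
(6,1): flips 1 -> legal
(6,2): no bracket -> illegal
B mobility = 5
-- W to move --
(2,3): no bracket -> illegal
(2,4): no bracket -> illegal
(2,5): no bracket -> illegal
(3,0): no bracket -> illegal
(3,1): flips 1 -> legal
(3,5): flips 1 -> legal
(3,6): no bracket -> illegal
(4,0): flips 1 -> legal
(4,6): flips 3 -> legal
(5,0): flips 1 -> legal
(5,2): no bracket -> illegal
(5,3): flips 1 -> legal
(5,4): flips 1 -> legal
(5,5): flips 1 -> legal
(5,6): no bracket -> illegal
W mobility = 8

Answer: B=5 W=8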